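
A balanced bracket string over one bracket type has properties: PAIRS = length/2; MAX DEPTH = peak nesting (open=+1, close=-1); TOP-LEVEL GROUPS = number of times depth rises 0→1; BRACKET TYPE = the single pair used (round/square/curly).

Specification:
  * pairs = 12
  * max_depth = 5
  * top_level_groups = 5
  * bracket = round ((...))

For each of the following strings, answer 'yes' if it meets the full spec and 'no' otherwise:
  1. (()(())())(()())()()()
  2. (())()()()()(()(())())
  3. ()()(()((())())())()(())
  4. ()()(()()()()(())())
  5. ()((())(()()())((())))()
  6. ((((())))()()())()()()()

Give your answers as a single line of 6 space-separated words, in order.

String 1 '(()(())())(()())()()()': depth seq [1 2 1 2 3 2 1 2 1 0 1 2 1 2 1 0 1 0 1 0 1 0]
  -> pairs=11 depth=3 groups=5 -> no
String 2 '(())()()()()(()(())())': depth seq [1 2 1 0 1 0 1 0 1 0 1 0 1 2 1 2 3 2 1 2 1 0]
  -> pairs=11 depth=3 groups=6 -> no
String 3 '()()(()((())())())()(())': depth seq [1 0 1 0 1 2 1 2 3 4 3 2 3 2 1 2 1 0 1 0 1 2 1 0]
  -> pairs=12 depth=4 groups=5 -> no
String 4 '()()(()()()()(())())': depth seq [1 0 1 0 1 2 1 2 1 2 1 2 1 2 3 2 1 2 1 0]
  -> pairs=10 depth=3 groups=3 -> no
String 5 '()((())(()()())((())))()': depth seq [1 0 1 2 3 2 1 2 3 2 3 2 3 2 1 2 3 4 3 2 1 0 1 0]
  -> pairs=12 depth=4 groups=3 -> no
String 6 '((((())))()()())()()()()': depth seq [1 2 3 4 5 4 3 2 1 2 1 2 1 2 1 0 1 0 1 0 1 0 1 0]
  -> pairs=12 depth=5 groups=5 -> yes

Answer: no no no no no yes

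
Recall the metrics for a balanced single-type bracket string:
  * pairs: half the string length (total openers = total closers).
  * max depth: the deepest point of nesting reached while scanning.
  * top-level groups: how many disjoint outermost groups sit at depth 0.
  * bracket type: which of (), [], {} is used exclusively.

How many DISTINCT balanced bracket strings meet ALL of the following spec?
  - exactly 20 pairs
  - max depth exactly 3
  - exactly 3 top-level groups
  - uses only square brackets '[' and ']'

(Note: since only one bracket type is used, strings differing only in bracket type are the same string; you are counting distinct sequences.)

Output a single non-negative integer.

Answer: 3735381

Derivation:
Spec: pairs=20 depth=3 groups=3
Count(depth <= 3) = 3735552
Count(depth <= 2) = 171
Count(depth == 3) = 3735552 - 171 = 3735381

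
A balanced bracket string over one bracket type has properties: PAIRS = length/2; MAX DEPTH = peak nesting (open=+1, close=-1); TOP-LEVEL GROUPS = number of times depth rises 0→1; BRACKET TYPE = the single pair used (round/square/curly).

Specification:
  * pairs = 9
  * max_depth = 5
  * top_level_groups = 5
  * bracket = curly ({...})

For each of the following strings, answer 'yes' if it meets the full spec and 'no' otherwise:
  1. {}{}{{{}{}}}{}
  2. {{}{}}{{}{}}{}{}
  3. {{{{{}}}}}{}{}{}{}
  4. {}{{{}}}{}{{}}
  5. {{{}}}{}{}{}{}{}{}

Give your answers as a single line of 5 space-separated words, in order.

Answer: no no yes no no

Derivation:
String 1 '{}{}{{{}{}}}{}': depth seq [1 0 1 0 1 2 3 2 3 2 1 0 1 0]
  -> pairs=7 depth=3 groups=4 -> no
String 2 '{{}{}}{{}{}}{}{}': depth seq [1 2 1 2 1 0 1 2 1 2 1 0 1 0 1 0]
  -> pairs=8 depth=2 groups=4 -> no
String 3 '{{{{{}}}}}{}{}{}{}': depth seq [1 2 3 4 5 4 3 2 1 0 1 0 1 0 1 0 1 0]
  -> pairs=9 depth=5 groups=5 -> yes
String 4 '{}{{{}}}{}{{}}': depth seq [1 0 1 2 3 2 1 0 1 0 1 2 1 0]
  -> pairs=7 depth=3 groups=4 -> no
String 5 '{{{}}}{}{}{}{}{}{}': depth seq [1 2 3 2 1 0 1 0 1 0 1 0 1 0 1 0 1 0]
  -> pairs=9 depth=3 groups=7 -> no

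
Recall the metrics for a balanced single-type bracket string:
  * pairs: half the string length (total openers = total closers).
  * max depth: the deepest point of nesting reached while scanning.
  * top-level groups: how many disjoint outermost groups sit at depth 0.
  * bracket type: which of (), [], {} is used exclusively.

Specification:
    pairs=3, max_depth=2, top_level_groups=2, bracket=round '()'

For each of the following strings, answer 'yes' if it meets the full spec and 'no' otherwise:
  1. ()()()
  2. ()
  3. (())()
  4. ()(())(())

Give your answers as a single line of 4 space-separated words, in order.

String 1 '()()()': depth seq [1 0 1 0 1 0]
  -> pairs=3 depth=1 groups=3 -> no
String 2 '()': depth seq [1 0]
  -> pairs=1 depth=1 groups=1 -> no
String 3 '(())()': depth seq [1 2 1 0 1 0]
  -> pairs=3 depth=2 groups=2 -> yes
String 4 '()(())(())': depth seq [1 0 1 2 1 0 1 2 1 0]
  -> pairs=5 depth=2 groups=3 -> no

Answer: no no yes no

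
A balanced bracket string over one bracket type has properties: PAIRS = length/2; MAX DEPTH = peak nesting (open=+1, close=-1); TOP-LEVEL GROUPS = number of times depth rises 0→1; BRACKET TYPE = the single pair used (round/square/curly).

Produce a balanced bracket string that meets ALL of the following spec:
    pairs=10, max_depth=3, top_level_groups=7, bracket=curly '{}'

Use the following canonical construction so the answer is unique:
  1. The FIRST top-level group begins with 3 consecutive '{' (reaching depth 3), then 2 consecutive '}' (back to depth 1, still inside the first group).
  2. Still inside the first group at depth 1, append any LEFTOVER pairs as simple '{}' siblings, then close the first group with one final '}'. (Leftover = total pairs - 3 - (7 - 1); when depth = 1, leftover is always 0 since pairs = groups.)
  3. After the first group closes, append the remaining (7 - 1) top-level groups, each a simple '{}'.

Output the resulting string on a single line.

Spec: pairs=10 depth=3 groups=7
Leftover pairs = 10 - 3 - (7-1) = 1
First group: deep chain of depth 3 + 1 sibling pairs
Remaining 6 groups: simple '{}' each

Answer: {{{}}{}}{}{}{}{}{}{}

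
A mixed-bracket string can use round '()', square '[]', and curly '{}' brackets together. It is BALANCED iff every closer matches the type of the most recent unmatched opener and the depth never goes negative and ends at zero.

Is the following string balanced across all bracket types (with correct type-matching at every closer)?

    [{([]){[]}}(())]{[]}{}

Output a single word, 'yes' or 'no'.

pos 0: push '['; stack = [
pos 1: push '{'; stack = [{
pos 2: push '('; stack = [{(
pos 3: push '['; stack = [{([
pos 4: ']' matches '['; pop; stack = [{(
pos 5: ')' matches '('; pop; stack = [{
pos 6: push '{'; stack = [{{
pos 7: push '['; stack = [{{[
pos 8: ']' matches '['; pop; stack = [{{
pos 9: '}' matches '{'; pop; stack = [{
pos 10: '}' matches '{'; pop; stack = [
pos 11: push '('; stack = [(
pos 12: push '('; stack = [((
pos 13: ')' matches '('; pop; stack = [(
pos 14: ')' matches '('; pop; stack = [
pos 15: ']' matches '['; pop; stack = (empty)
pos 16: push '{'; stack = {
pos 17: push '['; stack = {[
pos 18: ']' matches '['; pop; stack = {
pos 19: '}' matches '{'; pop; stack = (empty)
pos 20: push '{'; stack = {
pos 21: '}' matches '{'; pop; stack = (empty)
end: stack empty → VALID
Verdict: properly nested → yes

Answer: yes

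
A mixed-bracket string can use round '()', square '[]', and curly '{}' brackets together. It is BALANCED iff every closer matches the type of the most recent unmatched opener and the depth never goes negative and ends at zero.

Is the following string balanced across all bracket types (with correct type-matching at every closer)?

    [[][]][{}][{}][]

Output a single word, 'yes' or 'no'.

Answer: yes

Derivation:
pos 0: push '['; stack = [
pos 1: push '['; stack = [[
pos 2: ']' matches '['; pop; stack = [
pos 3: push '['; stack = [[
pos 4: ']' matches '['; pop; stack = [
pos 5: ']' matches '['; pop; stack = (empty)
pos 6: push '['; stack = [
pos 7: push '{'; stack = [{
pos 8: '}' matches '{'; pop; stack = [
pos 9: ']' matches '['; pop; stack = (empty)
pos 10: push '['; stack = [
pos 11: push '{'; stack = [{
pos 12: '}' matches '{'; pop; stack = [
pos 13: ']' matches '['; pop; stack = (empty)
pos 14: push '['; stack = [
pos 15: ']' matches '['; pop; stack = (empty)
end: stack empty → VALID
Verdict: properly nested → yes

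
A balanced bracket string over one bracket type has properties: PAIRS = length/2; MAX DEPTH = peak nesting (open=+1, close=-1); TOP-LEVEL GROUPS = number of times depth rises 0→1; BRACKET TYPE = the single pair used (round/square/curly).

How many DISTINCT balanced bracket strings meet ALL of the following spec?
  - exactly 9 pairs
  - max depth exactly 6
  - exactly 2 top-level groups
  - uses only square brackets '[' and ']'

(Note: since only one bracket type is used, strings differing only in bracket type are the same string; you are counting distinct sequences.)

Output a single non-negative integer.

Answer: 126

Derivation:
Spec: pairs=9 depth=6 groups=2
Count(depth <= 6) = 1404
Count(depth <= 5) = 1278
Count(depth == 6) = 1404 - 1278 = 126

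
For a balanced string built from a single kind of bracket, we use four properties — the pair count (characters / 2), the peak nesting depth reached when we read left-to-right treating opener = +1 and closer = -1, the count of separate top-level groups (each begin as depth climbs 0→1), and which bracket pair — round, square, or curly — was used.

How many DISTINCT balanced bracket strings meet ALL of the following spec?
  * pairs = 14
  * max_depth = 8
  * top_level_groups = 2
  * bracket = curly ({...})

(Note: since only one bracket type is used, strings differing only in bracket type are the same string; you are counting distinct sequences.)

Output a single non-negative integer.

Answer: 43560

Derivation:
Spec: pairs=14 depth=8 groups=2
Count(depth <= 8) = 726200
Count(depth <= 7) = 682640
Count(depth == 8) = 726200 - 682640 = 43560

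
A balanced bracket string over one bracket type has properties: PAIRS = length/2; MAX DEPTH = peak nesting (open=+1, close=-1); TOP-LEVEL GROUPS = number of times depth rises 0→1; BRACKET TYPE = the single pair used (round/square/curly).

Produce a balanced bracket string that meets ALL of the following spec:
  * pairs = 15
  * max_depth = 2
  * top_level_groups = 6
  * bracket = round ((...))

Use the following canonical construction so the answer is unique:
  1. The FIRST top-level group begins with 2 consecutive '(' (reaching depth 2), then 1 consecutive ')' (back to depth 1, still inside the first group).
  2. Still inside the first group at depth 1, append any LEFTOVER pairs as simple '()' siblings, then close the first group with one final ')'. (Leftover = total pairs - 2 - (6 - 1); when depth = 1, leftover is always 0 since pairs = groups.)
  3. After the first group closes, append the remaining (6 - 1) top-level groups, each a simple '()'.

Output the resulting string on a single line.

Spec: pairs=15 depth=2 groups=6
Leftover pairs = 15 - 2 - (6-1) = 8
First group: deep chain of depth 2 + 8 sibling pairs
Remaining 5 groups: simple '()' each

Answer: (()()()()()()()()())()()()()()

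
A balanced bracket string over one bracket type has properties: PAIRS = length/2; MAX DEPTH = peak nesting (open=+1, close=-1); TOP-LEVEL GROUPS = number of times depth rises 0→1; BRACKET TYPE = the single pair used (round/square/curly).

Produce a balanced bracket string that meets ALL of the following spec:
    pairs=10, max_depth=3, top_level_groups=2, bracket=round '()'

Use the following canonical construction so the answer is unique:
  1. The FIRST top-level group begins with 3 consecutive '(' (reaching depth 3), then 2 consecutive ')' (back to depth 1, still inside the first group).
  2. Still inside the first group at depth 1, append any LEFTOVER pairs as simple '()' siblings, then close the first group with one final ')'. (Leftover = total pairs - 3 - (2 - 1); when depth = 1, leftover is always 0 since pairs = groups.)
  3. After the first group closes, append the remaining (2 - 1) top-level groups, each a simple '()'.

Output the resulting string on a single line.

Answer: ((())()()()()()())()

Derivation:
Spec: pairs=10 depth=3 groups=2
Leftover pairs = 10 - 3 - (2-1) = 6
First group: deep chain of depth 3 + 6 sibling pairs
Remaining 1 groups: simple '()' each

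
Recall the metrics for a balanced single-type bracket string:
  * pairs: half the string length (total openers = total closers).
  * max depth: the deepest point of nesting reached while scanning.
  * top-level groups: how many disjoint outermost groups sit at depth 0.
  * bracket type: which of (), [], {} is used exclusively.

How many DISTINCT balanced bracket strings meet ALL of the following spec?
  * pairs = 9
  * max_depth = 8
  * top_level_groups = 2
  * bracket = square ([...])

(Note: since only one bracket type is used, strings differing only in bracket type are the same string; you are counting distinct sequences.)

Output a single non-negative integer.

Spec: pairs=9 depth=8 groups=2
Count(depth <= 8) = 1430
Count(depth <= 7) = 1428
Count(depth == 8) = 1430 - 1428 = 2

Answer: 2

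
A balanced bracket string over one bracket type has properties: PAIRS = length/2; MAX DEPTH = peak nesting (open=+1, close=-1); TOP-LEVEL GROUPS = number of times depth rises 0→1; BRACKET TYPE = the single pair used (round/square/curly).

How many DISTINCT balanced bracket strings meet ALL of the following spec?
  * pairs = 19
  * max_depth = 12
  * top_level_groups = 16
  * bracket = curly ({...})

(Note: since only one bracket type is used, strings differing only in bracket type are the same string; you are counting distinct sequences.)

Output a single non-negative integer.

Spec: pairs=19 depth=12 groups=16
Count(depth <= 12) = 1120
Count(depth <= 11) = 1120
Count(depth == 12) = 1120 - 1120 = 0

Answer: 0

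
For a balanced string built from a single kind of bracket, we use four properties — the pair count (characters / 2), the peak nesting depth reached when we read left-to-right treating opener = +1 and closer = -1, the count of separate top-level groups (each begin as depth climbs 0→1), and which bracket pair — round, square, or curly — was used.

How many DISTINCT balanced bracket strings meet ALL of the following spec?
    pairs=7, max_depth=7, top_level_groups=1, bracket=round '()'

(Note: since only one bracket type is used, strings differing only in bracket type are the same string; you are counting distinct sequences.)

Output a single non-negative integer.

Spec: pairs=7 depth=7 groups=1
Count(depth <= 7) = 132
Count(depth <= 6) = 131
Count(depth == 7) = 132 - 131 = 1

Answer: 1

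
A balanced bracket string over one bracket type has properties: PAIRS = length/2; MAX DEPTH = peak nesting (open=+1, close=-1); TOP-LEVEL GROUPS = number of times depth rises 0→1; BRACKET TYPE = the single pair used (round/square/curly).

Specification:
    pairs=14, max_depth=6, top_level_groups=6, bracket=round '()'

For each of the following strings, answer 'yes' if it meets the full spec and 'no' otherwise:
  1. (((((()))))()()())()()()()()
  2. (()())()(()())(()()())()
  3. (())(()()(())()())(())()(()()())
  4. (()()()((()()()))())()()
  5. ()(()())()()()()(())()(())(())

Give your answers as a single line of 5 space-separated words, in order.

String 1 '(((((()))))()()())()()()()()': depth seq [1 2 3 4 5 6 5 4 3 2 1 2 1 2 1 2 1 0 1 0 1 0 1 0 1 0 1 0]
  -> pairs=14 depth=6 groups=6 -> yes
String 2 '(()())()(()())(()()())()': depth seq [1 2 1 2 1 0 1 0 1 2 1 2 1 0 1 2 1 2 1 2 1 0 1 0]
  -> pairs=12 depth=2 groups=5 -> no
String 3 '(())(()()(())()())(())()(()()())': depth seq [1 2 1 0 1 2 1 2 1 2 3 2 1 2 1 2 1 0 1 2 1 0 1 0 1 2 1 2 1 2 1 0]
  -> pairs=16 depth=3 groups=5 -> no
String 4 '(()()()((()()()))())()()': depth seq [1 2 1 2 1 2 1 2 3 4 3 4 3 4 3 2 1 2 1 0 1 0 1 0]
  -> pairs=12 depth=4 groups=3 -> no
String 5 '()(()())()()()()(())()(())(())': depth seq [1 0 1 2 1 2 1 0 1 0 1 0 1 0 1 0 1 2 1 0 1 0 1 2 1 0 1 2 1 0]
  -> pairs=15 depth=2 groups=10 -> no

Answer: yes no no no no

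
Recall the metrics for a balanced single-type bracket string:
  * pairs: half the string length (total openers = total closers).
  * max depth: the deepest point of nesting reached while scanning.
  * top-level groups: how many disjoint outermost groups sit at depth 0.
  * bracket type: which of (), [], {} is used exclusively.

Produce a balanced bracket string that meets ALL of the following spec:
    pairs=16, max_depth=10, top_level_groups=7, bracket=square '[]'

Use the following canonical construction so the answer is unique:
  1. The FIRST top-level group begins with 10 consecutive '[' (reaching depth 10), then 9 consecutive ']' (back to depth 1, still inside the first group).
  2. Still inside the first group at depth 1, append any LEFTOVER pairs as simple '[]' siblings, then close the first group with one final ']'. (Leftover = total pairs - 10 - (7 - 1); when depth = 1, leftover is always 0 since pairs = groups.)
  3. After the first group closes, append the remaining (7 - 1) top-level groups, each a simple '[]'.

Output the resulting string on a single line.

Spec: pairs=16 depth=10 groups=7
Leftover pairs = 16 - 10 - (7-1) = 0
First group: deep chain of depth 10 + 0 sibling pairs
Remaining 6 groups: simple '[]' each

Answer: [[[[[[[[[[]]]]]]]]]][][][][][][]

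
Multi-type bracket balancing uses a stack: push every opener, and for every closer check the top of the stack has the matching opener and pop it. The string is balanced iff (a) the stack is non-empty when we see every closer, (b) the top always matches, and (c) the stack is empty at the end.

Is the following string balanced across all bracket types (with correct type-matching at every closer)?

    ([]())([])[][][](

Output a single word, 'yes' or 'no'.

pos 0: push '('; stack = (
pos 1: push '['; stack = ([
pos 2: ']' matches '['; pop; stack = (
pos 3: push '('; stack = ((
pos 4: ')' matches '('; pop; stack = (
pos 5: ')' matches '('; pop; stack = (empty)
pos 6: push '('; stack = (
pos 7: push '['; stack = ([
pos 8: ']' matches '['; pop; stack = (
pos 9: ')' matches '('; pop; stack = (empty)
pos 10: push '['; stack = [
pos 11: ']' matches '['; pop; stack = (empty)
pos 12: push '['; stack = [
pos 13: ']' matches '['; pop; stack = (empty)
pos 14: push '['; stack = [
pos 15: ']' matches '['; pop; stack = (empty)
pos 16: push '('; stack = (
end: stack still non-empty (() → INVALID
Verdict: unclosed openers at end: ( → no

Answer: no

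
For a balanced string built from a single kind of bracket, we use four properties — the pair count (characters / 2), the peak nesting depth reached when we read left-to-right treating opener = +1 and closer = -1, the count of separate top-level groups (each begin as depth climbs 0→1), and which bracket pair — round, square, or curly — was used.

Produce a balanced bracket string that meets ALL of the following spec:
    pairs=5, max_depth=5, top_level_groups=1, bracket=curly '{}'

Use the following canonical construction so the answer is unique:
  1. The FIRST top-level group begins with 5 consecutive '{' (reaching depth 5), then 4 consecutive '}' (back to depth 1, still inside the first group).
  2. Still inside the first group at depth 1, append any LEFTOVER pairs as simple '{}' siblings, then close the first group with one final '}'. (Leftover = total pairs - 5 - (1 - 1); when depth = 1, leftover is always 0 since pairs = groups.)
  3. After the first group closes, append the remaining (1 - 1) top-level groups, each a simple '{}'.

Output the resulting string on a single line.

Spec: pairs=5 depth=5 groups=1
Leftover pairs = 5 - 5 - (1-1) = 0
First group: deep chain of depth 5 + 0 sibling pairs
Remaining 0 groups: simple '{}' each

Answer: {{{{{}}}}}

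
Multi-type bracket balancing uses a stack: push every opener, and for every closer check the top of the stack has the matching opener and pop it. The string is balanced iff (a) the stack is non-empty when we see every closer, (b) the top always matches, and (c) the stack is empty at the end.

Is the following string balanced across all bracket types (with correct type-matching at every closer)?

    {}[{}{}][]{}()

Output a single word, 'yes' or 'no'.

Answer: yes

Derivation:
pos 0: push '{'; stack = {
pos 1: '}' matches '{'; pop; stack = (empty)
pos 2: push '['; stack = [
pos 3: push '{'; stack = [{
pos 4: '}' matches '{'; pop; stack = [
pos 5: push '{'; stack = [{
pos 6: '}' matches '{'; pop; stack = [
pos 7: ']' matches '['; pop; stack = (empty)
pos 8: push '['; stack = [
pos 9: ']' matches '['; pop; stack = (empty)
pos 10: push '{'; stack = {
pos 11: '}' matches '{'; pop; stack = (empty)
pos 12: push '('; stack = (
pos 13: ')' matches '('; pop; stack = (empty)
end: stack empty → VALID
Verdict: properly nested → yes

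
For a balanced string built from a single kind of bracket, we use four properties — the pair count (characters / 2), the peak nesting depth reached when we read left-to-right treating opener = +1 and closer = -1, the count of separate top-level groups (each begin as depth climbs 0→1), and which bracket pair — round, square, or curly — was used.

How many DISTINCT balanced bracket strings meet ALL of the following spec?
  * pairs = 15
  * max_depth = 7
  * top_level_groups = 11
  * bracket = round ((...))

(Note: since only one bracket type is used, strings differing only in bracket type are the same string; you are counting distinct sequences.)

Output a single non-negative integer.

Spec: pairs=15 depth=7 groups=11
Count(depth <= 7) = 2244
Count(depth <= 6) = 2244
Count(depth == 7) = 2244 - 2244 = 0

Answer: 0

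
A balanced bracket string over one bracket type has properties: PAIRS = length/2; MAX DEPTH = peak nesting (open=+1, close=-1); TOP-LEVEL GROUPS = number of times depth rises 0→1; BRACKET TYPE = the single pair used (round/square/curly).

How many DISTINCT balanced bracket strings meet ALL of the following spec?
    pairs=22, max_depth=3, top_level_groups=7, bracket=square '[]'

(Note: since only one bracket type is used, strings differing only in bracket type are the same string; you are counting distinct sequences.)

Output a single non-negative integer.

Answer: 71075592

Derivation:
Spec: pairs=22 depth=3 groups=7
Count(depth <= 3) = 71129856
Count(depth <= 2) = 54264
Count(depth == 3) = 71129856 - 54264 = 71075592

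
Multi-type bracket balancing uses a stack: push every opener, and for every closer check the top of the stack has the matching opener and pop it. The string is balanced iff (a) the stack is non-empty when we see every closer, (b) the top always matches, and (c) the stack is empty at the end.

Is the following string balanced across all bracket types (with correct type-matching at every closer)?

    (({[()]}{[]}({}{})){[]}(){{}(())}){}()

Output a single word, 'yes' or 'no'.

pos 0: push '('; stack = (
pos 1: push '('; stack = ((
pos 2: push '{'; stack = (({
pos 3: push '['; stack = (({[
pos 4: push '('; stack = (({[(
pos 5: ')' matches '('; pop; stack = (({[
pos 6: ']' matches '['; pop; stack = (({
pos 7: '}' matches '{'; pop; stack = ((
pos 8: push '{'; stack = (({
pos 9: push '['; stack = (({[
pos 10: ']' matches '['; pop; stack = (({
pos 11: '}' matches '{'; pop; stack = ((
pos 12: push '('; stack = (((
pos 13: push '{'; stack = ((({
pos 14: '}' matches '{'; pop; stack = (((
pos 15: push '{'; stack = ((({
pos 16: '}' matches '{'; pop; stack = (((
pos 17: ')' matches '('; pop; stack = ((
pos 18: ')' matches '('; pop; stack = (
pos 19: push '{'; stack = ({
pos 20: push '['; stack = ({[
pos 21: ']' matches '['; pop; stack = ({
pos 22: '}' matches '{'; pop; stack = (
pos 23: push '('; stack = ((
pos 24: ')' matches '('; pop; stack = (
pos 25: push '{'; stack = ({
pos 26: push '{'; stack = ({{
pos 27: '}' matches '{'; pop; stack = ({
pos 28: push '('; stack = ({(
pos 29: push '('; stack = ({((
pos 30: ')' matches '('; pop; stack = ({(
pos 31: ')' matches '('; pop; stack = ({
pos 32: '}' matches '{'; pop; stack = (
pos 33: ')' matches '('; pop; stack = (empty)
pos 34: push '{'; stack = {
pos 35: '}' matches '{'; pop; stack = (empty)
pos 36: push '('; stack = (
pos 37: ')' matches '('; pop; stack = (empty)
end: stack empty → VALID
Verdict: properly nested → yes

Answer: yes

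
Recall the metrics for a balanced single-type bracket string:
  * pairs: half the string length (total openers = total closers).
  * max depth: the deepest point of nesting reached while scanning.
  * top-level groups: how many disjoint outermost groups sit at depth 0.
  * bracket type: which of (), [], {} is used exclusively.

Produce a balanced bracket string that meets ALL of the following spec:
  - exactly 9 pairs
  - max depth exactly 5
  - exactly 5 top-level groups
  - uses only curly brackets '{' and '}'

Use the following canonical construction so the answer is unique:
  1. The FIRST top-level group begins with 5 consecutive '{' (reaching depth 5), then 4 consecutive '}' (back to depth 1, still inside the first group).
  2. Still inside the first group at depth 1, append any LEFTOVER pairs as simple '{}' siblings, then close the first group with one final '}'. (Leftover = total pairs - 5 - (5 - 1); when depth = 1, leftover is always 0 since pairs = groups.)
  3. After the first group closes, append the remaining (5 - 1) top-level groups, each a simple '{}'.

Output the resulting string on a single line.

Spec: pairs=9 depth=5 groups=5
Leftover pairs = 9 - 5 - (5-1) = 0
First group: deep chain of depth 5 + 0 sibling pairs
Remaining 4 groups: simple '{}' each

Answer: {{{{{}}}}}{}{}{}{}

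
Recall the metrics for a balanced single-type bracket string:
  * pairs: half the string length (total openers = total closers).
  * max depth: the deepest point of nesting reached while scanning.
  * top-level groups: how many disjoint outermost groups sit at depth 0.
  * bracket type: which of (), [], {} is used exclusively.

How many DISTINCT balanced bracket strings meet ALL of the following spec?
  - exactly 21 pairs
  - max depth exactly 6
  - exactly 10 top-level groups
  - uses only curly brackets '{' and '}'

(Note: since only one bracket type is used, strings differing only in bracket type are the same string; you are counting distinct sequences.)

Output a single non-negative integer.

Answer: 3163230

Derivation:
Spec: pairs=21 depth=6 groups=10
Count(depth <= 6) = 39205390
Count(depth <= 5) = 36042160
Count(depth == 6) = 39205390 - 36042160 = 3163230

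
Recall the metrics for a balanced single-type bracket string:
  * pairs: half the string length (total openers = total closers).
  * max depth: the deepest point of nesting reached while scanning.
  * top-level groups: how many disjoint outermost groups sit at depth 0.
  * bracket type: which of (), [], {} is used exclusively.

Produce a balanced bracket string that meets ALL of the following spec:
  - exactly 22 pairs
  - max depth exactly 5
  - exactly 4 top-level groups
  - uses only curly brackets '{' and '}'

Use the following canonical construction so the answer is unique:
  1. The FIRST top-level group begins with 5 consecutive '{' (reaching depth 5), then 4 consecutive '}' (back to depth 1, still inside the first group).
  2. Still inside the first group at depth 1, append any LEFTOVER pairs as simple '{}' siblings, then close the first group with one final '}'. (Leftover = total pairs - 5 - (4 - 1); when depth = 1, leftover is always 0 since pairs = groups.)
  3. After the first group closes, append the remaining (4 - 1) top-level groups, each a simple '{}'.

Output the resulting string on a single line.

Spec: pairs=22 depth=5 groups=4
Leftover pairs = 22 - 5 - (4-1) = 14
First group: deep chain of depth 5 + 14 sibling pairs
Remaining 3 groups: simple '{}' each

Answer: {{{{{}}}}{}{}{}{}{}{}{}{}{}{}{}{}{}{}}{}{}{}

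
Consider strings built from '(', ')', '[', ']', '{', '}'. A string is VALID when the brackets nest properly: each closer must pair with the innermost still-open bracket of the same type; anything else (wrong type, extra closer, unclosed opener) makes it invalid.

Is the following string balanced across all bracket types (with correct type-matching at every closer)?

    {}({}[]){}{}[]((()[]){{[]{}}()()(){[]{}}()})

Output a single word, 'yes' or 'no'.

pos 0: push '{'; stack = {
pos 1: '}' matches '{'; pop; stack = (empty)
pos 2: push '('; stack = (
pos 3: push '{'; stack = ({
pos 4: '}' matches '{'; pop; stack = (
pos 5: push '['; stack = ([
pos 6: ']' matches '['; pop; stack = (
pos 7: ')' matches '('; pop; stack = (empty)
pos 8: push '{'; stack = {
pos 9: '}' matches '{'; pop; stack = (empty)
pos 10: push '{'; stack = {
pos 11: '}' matches '{'; pop; stack = (empty)
pos 12: push '['; stack = [
pos 13: ']' matches '['; pop; stack = (empty)
pos 14: push '('; stack = (
pos 15: push '('; stack = ((
pos 16: push '('; stack = (((
pos 17: ')' matches '('; pop; stack = ((
pos 18: push '['; stack = (([
pos 19: ']' matches '['; pop; stack = ((
pos 20: ')' matches '('; pop; stack = (
pos 21: push '{'; stack = ({
pos 22: push '{'; stack = ({{
pos 23: push '['; stack = ({{[
pos 24: ']' matches '['; pop; stack = ({{
pos 25: push '{'; stack = ({{{
pos 26: '}' matches '{'; pop; stack = ({{
pos 27: '}' matches '{'; pop; stack = ({
pos 28: push '('; stack = ({(
pos 29: ')' matches '('; pop; stack = ({
pos 30: push '('; stack = ({(
pos 31: ')' matches '('; pop; stack = ({
pos 32: push '('; stack = ({(
pos 33: ')' matches '('; pop; stack = ({
pos 34: push '{'; stack = ({{
pos 35: push '['; stack = ({{[
pos 36: ']' matches '['; pop; stack = ({{
pos 37: push '{'; stack = ({{{
pos 38: '}' matches '{'; pop; stack = ({{
pos 39: '}' matches '{'; pop; stack = ({
pos 40: push '('; stack = ({(
pos 41: ')' matches '('; pop; stack = ({
pos 42: '}' matches '{'; pop; stack = (
pos 43: ')' matches '('; pop; stack = (empty)
end: stack empty → VALID
Verdict: properly nested → yes

Answer: yes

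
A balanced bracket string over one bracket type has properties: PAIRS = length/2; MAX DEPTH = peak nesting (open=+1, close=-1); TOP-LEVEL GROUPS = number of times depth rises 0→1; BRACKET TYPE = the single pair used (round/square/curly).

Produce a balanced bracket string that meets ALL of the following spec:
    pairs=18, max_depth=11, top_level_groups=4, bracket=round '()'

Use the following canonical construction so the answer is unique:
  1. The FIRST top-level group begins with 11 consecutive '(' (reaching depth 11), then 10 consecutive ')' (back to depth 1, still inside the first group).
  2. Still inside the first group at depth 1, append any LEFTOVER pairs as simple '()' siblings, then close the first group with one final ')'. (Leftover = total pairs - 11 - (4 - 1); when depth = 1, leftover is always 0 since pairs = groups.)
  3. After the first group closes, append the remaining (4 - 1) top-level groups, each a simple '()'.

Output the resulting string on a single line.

Spec: pairs=18 depth=11 groups=4
Leftover pairs = 18 - 11 - (4-1) = 4
First group: deep chain of depth 11 + 4 sibling pairs
Remaining 3 groups: simple '()' each

Answer: ((((((((((())))))))))()()()())()()()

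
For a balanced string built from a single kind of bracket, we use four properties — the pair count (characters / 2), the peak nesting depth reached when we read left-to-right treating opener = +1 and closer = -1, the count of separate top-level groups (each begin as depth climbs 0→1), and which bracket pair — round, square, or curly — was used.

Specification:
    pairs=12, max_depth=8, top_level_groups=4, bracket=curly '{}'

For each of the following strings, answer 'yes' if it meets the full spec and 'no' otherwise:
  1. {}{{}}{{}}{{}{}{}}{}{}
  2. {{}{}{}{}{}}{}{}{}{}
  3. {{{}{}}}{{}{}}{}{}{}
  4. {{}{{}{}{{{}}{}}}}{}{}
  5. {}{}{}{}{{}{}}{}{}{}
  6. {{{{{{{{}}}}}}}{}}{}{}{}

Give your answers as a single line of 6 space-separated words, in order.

Answer: no no no no no yes

Derivation:
String 1 '{}{{}}{{}}{{}{}{}}{}{}': depth seq [1 0 1 2 1 0 1 2 1 0 1 2 1 2 1 2 1 0 1 0 1 0]
  -> pairs=11 depth=2 groups=6 -> no
String 2 '{{}{}{}{}{}}{}{}{}{}': depth seq [1 2 1 2 1 2 1 2 1 2 1 0 1 0 1 0 1 0 1 0]
  -> pairs=10 depth=2 groups=5 -> no
String 3 '{{{}{}}}{{}{}}{}{}{}': depth seq [1 2 3 2 3 2 1 0 1 2 1 2 1 0 1 0 1 0 1 0]
  -> pairs=10 depth=3 groups=5 -> no
String 4 '{{}{{}{}{{{}}{}}}}{}{}': depth seq [1 2 1 2 3 2 3 2 3 4 5 4 3 4 3 2 1 0 1 0 1 0]
  -> pairs=11 depth=5 groups=3 -> no
String 5 '{}{}{}{}{{}{}}{}{}{}': depth seq [1 0 1 0 1 0 1 0 1 2 1 2 1 0 1 0 1 0 1 0]
  -> pairs=10 depth=2 groups=8 -> no
String 6 '{{{{{{{{}}}}}}}{}}{}{}{}': depth seq [1 2 3 4 5 6 7 8 7 6 5 4 3 2 1 2 1 0 1 0 1 0 1 0]
  -> pairs=12 depth=8 groups=4 -> yes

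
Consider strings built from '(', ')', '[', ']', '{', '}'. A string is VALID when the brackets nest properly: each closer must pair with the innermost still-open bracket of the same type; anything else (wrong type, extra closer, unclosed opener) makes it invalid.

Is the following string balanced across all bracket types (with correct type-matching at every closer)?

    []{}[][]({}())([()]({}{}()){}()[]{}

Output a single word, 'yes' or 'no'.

Answer: no

Derivation:
pos 0: push '['; stack = [
pos 1: ']' matches '['; pop; stack = (empty)
pos 2: push '{'; stack = {
pos 3: '}' matches '{'; pop; stack = (empty)
pos 4: push '['; stack = [
pos 5: ']' matches '['; pop; stack = (empty)
pos 6: push '['; stack = [
pos 7: ']' matches '['; pop; stack = (empty)
pos 8: push '('; stack = (
pos 9: push '{'; stack = ({
pos 10: '}' matches '{'; pop; stack = (
pos 11: push '('; stack = ((
pos 12: ')' matches '('; pop; stack = (
pos 13: ')' matches '('; pop; stack = (empty)
pos 14: push '('; stack = (
pos 15: push '['; stack = ([
pos 16: push '('; stack = ([(
pos 17: ')' matches '('; pop; stack = ([
pos 18: ']' matches '['; pop; stack = (
pos 19: push '('; stack = ((
pos 20: push '{'; stack = (({
pos 21: '}' matches '{'; pop; stack = ((
pos 22: push '{'; stack = (({
pos 23: '}' matches '{'; pop; stack = ((
pos 24: push '('; stack = (((
pos 25: ')' matches '('; pop; stack = ((
pos 26: ')' matches '('; pop; stack = (
pos 27: push '{'; stack = ({
pos 28: '}' matches '{'; pop; stack = (
pos 29: push '('; stack = ((
pos 30: ')' matches '('; pop; stack = (
pos 31: push '['; stack = ([
pos 32: ']' matches '['; pop; stack = (
pos 33: push '{'; stack = ({
pos 34: '}' matches '{'; pop; stack = (
end: stack still non-empty (() → INVALID
Verdict: unclosed openers at end: ( → no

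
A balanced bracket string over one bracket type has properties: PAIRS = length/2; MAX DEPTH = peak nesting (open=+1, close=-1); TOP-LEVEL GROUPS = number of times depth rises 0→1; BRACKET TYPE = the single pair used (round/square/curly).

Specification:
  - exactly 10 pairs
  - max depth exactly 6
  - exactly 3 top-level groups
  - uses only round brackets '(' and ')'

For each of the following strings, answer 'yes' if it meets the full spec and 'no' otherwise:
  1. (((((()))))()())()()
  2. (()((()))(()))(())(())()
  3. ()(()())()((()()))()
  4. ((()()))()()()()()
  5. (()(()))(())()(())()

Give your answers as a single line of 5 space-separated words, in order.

Answer: yes no no no no

Derivation:
String 1 '(((((()))))()())()()': depth seq [1 2 3 4 5 6 5 4 3 2 1 2 1 2 1 0 1 0 1 0]
  -> pairs=10 depth=6 groups=3 -> yes
String 2 '(()((()))(()))(())(())()': depth seq [1 2 1 2 3 4 3 2 1 2 3 2 1 0 1 2 1 0 1 2 1 0 1 0]
  -> pairs=12 depth=4 groups=4 -> no
String 3 '()(()())()((()()))()': depth seq [1 0 1 2 1 2 1 0 1 0 1 2 3 2 3 2 1 0 1 0]
  -> pairs=10 depth=3 groups=5 -> no
String 4 '((()()))()()()()()': depth seq [1 2 3 2 3 2 1 0 1 0 1 0 1 0 1 0 1 0]
  -> pairs=9 depth=3 groups=6 -> no
String 5 '(()(()))(())()(())()': depth seq [1 2 1 2 3 2 1 0 1 2 1 0 1 0 1 2 1 0 1 0]
  -> pairs=10 depth=3 groups=5 -> no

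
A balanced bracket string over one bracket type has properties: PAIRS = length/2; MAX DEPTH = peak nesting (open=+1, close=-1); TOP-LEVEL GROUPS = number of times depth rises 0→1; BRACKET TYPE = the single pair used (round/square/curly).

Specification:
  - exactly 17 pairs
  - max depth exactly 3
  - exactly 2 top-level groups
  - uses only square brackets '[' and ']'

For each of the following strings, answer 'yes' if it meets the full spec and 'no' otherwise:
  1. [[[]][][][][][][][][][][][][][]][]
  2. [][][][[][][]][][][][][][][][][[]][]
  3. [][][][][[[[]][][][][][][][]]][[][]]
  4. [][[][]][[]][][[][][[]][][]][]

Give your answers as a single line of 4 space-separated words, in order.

Answer: yes no no no

Derivation:
String 1 '[[[]][][][][][][][][][][][][][]][]': depth seq [1 2 3 2 1 2 1 2 1 2 1 2 1 2 1 2 1 2 1 2 1 2 1 2 1 2 1 2 1 2 1 0 1 0]
  -> pairs=17 depth=3 groups=2 -> yes
String 2 '[][][][[][][]][][][][][][][][][[]][]': depth seq [1 0 1 0 1 0 1 2 1 2 1 2 1 0 1 0 1 0 1 0 1 0 1 0 1 0 1 0 1 0 1 2 1 0 1 0]
  -> pairs=18 depth=2 groups=14 -> no
String 3 '[][][][][[[[]][][][][][][][]]][[][]]': depth seq [1 0 1 0 1 0 1 0 1 2 3 4 3 2 3 2 3 2 3 2 3 2 3 2 3 2 3 2 1 0 1 2 1 2 1 0]
  -> pairs=18 depth=4 groups=6 -> no
String 4 '[][[][]][[]][][[][][[]][][]][]': depth seq [1 0 1 2 1 2 1 0 1 2 1 0 1 0 1 2 1 2 1 2 3 2 1 2 1 2 1 0 1 0]
  -> pairs=15 depth=3 groups=6 -> no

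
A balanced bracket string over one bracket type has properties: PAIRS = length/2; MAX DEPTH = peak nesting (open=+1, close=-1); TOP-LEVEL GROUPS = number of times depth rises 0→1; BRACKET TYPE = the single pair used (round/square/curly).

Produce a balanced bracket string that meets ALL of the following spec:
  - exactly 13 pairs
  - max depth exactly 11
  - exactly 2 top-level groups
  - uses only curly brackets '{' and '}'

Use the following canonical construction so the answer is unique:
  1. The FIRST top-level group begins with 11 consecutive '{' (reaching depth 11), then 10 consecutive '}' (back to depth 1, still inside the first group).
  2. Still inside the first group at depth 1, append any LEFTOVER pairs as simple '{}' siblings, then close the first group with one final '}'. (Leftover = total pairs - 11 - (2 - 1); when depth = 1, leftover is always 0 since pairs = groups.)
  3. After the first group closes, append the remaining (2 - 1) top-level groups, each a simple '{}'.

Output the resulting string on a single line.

Spec: pairs=13 depth=11 groups=2
Leftover pairs = 13 - 11 - (2-1) = 1
First group: deep chain of depth 11 + 1 sibling pairs
Remaining 1 groups: simple '{}' each

Answer: {{{{{{{{{{{}}}}}}}}}}{}}{}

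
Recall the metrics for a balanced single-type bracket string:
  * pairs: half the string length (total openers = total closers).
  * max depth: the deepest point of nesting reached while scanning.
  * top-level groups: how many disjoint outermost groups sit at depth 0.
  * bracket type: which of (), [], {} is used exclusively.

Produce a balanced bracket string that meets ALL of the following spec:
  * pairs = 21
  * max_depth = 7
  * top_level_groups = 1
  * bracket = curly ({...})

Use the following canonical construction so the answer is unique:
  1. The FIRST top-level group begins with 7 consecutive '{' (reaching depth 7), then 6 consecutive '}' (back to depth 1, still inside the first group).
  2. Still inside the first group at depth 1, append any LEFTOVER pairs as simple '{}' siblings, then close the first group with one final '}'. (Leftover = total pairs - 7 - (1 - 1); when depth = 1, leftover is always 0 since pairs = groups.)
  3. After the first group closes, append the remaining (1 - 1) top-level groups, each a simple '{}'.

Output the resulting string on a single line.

Answer: {{{{{{{}}}}}}{}{}{}{}{}{}{}{}{}{}{}{}{}{}}

Derivation:
Spec: pairs=21 depth=7 groups=1
Leftover pairs = 21 - 7 - (1-1) = 14
First group: deep chain of depth 7 + 14 sibling pairs
Remaining 0 groups: simple '{}' each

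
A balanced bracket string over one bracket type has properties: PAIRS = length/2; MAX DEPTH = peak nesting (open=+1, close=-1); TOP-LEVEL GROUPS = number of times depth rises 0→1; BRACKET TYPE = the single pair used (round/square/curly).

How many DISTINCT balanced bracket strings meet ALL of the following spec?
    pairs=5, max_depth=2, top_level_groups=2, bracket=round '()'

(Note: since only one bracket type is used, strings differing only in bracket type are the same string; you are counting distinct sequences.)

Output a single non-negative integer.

Answer: 4

Derivation:
Spec: pairs=5 depth=2 groups=2
Count(depth <= 2) = 4
Count(depth <= 1) = 0
Count(depth == 2) = 4 - 0 = 4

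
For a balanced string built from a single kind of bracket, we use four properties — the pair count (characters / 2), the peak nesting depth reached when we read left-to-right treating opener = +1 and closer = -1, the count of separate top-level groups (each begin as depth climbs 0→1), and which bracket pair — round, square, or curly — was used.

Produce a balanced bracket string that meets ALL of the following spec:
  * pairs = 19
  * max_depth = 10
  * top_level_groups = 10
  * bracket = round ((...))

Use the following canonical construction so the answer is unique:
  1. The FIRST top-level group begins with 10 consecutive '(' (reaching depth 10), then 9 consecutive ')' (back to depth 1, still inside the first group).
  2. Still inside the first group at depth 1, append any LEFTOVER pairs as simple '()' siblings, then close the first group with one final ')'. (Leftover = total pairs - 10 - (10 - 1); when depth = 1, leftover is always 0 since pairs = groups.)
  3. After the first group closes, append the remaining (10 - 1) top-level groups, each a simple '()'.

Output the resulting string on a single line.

Answer: (((((((((())))))))))()()()()()()()()()

Derivation:
Spec: pairs=19 depth=10 groups=10
Leftover pairs = 19 - 10 - (10-1) = 0
First group: deep chain of depth 10 + 0 sibling pairs
Remaining 9 groups: simple '()' each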